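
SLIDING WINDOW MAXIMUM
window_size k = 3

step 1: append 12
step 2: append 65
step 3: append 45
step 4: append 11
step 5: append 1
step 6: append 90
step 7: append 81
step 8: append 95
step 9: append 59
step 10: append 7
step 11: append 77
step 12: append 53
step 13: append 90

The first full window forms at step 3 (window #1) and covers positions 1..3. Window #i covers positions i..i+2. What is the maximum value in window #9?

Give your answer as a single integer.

step 1: append 12 -> window=[12] (not full yet)
step 2: append 65 -> window=[12, 65] (not full yet)
step 3: append 45 -> window=[12, 65, 45] -> max=65
step 4: append 11 -> window=[65, 45, 11] -> max=65
step 5: append 1 -> window=[45, 11, 1] -> max=45
step 6: append 90 -> window=[11, 1, 90] -> max=90
step 7: append 81 -> window=[1, 90, 81] -> max=90
step 8: append 95 -> window=[90, 81, 95] -> max=95
step 9: append 59 -> window=[81, 95, 59] -> max=95
step 10: append 7 -> window=[95, 59, 7] -> max=95
step 11: append 77 -> window=[59, 7, 77] -> max=77
Window #9 max = 77

Answer: 77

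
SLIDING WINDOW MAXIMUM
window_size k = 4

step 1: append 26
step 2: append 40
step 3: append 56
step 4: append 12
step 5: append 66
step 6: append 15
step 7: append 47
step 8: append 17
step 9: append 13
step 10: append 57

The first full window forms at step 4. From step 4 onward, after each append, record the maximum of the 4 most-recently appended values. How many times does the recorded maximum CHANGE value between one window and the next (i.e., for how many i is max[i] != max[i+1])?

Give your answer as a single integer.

Answer: 3

Derivation:
step 1: append 26 -> window=[26] (not full yet)
step 2: append 40 -> window=[26, 40] (not full yet)
step 3: append 56 -> window=[26, 40, 56] (not full yet)
step 4: append 12 -> window=[26, 40, 56, 12] -> max=56
step 5: append 66 -> window=[40, 56, 12, 66] -> max=66
step 6: append 15 -> window=[56, 12, 66, 15] -> max=66
step 7: append 47 -> window=[12, 66, 15, 47] -> max=66
step 8: append 17 -> window=[66, 15, 47, 17] -> max=66
step 9: append 13 -> window=[15, 47, 17, 13] -> max=47
step 10: append 57 -> window=[47, 17, 13, 57] -> max=57
Recorded maximums: 56 66 66 66 66 47 57
Changes between consecutive maximums: 3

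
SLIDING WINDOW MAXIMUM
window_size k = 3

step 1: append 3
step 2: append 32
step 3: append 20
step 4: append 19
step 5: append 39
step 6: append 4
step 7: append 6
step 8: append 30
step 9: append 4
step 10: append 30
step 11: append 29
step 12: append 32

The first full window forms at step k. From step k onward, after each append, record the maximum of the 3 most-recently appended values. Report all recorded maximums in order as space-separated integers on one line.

step 1: append 3 -> window=[3] (not full yet)
step 2: append 32 -> window=[3, 32] (not full yet)
step 3: append 20 -> window=[3, 32, 20] -> max=32
step 4: append 19 -> window=[32, 20, 19] -> max=32
step 5: append 39 -> window=[20, 19, 39] -> max=39
step 6: append 4 -> window=[19, 39, 4] -> max=39
step 7: append 6 -> window=[39, 4, 6] -> max=39
step 8: append 30 -> window=[4, 6, 30] -> max=30
step 9: append 4 -> window=[6, 30, 4] -> max=30
step 10: append 30 -> window=[30, 4, 30] -> max=30
step 11: append 29 -> window=[4, 30, 29] -> max=30
step 12: append 32 -> window=[30, 29, 32] -> max=32

Answer: 32 32 39 39 39 30 30 30 30 32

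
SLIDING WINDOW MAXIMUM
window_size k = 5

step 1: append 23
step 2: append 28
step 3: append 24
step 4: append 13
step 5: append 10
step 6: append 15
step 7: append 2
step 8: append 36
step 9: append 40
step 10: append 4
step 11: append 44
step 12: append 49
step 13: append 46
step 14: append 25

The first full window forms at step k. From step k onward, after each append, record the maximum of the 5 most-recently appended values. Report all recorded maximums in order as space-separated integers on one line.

Answer: 28 28 24 36 40 40 44 49 49 49

Derivation:
step 1: append 23 -> window=[23] (not full yet)
step 2: append 28 -> window=[23, 28] (not full yet)
step 3: append 24 -> window=[23, 28, 24] (not full yet)
step 4: append 13 -> window=[23, 28, 24, 13] (not full yet)
step 5: append 10 -> window=[23, 28, 24, 13, 10] -> max=28
step 6: append 15 -> window=[28, 24, 13, 10, 15] -> max=28
step 7: append 2 -> window=[24, 13, 10, 15, 2] -> max=24
step 8: append 36 -> window=[13, 10, 15, 2, 36] -> max=36
step 9: append 40 -> window=[10, 15, 2, 36, 40] -> max=40
step 10: append 4 -> window=[15, 2, 36, 40, 4] -> max=40
step 11: append 44 -> window=[2, 36, 40, 4, 44] -> max=44
step 12: append 49 -> window=[36, 40, 4, 44, 49] -> max=49
step 13: append 46 -> window=[40, 4, 44, 49, 46] -> max=49
step 14: append 25 -> window=[4, 44, 49, 46, 25] -> max=49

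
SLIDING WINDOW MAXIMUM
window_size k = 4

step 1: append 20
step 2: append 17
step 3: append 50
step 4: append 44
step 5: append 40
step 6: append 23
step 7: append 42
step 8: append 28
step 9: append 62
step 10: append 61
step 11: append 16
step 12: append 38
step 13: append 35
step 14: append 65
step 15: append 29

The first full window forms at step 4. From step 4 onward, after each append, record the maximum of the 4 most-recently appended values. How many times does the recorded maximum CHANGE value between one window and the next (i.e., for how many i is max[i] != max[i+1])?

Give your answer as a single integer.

Answer: 5

Derivation:
step 1: append 20 -> window=[20] (not full yet)
step 2: append 17 -> window=[20, 17] (not full yet)
step 3: append 50 -> window=[20, 17, 50] (not full yet)
step 4: append 44 -> window=[20, 17, 50, 44] -> max=50
step 5: append 40 -> window=[17, 50, 44, 40] -> max=50
step 6: append 23 -> window=[50, 44, 40, 23] -> max=50
step 7: append 42 -> window=[44, 40, 23, 42] -> max=44
step 8: append 28 -> window=[40, 23, 42, 28] -> max=42
step 9: append 62 -> window=[23, 42, 28, 62] -> max=62
step 10: append 61 -> window=[42, 28, 62, 61] -> max=62
step 11: append 16 -> window=[28, 62, 61, 16] -> max=62
step 12: append 38 -> window=[62, 61, 16, 38] -> max=62
step 13: append 35 -> window=[61, 16, 38, 35] -> max=61
step 14: append 65 -> window=[16, 38, 35, 65] -> max=65
step 15: append 29 -> window=[38, 35, 65, 29] -> max=65
Recorded maximums: 50 50 50 44 42 62 62 62 62 61 65 65
Changes between consecutive maximums: 5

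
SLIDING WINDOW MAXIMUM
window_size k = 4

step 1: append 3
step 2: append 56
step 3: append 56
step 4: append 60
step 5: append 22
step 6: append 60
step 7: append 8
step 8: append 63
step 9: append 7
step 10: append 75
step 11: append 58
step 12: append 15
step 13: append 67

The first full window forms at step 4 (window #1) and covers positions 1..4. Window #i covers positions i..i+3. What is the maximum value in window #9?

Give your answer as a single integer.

step 1: append 3 -> window=[3] (not full yet)
step 2: append 56 -> window=[3, 56] (not full yet)
step 3: append 56 -> window=[3, 56, 56] (not full yet)
step 4: append 60 -> window=[3, 56, 56, 60] -> max=60
step 5: append 22 -> window=[56, 56, 60, 22] -> max=60
step 6: append 60 -> window=[56, 60, 22, 60] -> max=60
step 7: append 8 -> window=[60, 22, 60, 8] -> max=60
step 8: append 63 -> window=[22, 60, 8, 63] -> max=63
step 9: append 7 -> window=[60, 8, 63, 7] -> max=63
step 10: append 75 -> window=[8, 63, 7, 75] -> max=75
step 11: append 58 -> window=[63, 7, 75, 58] -> max=75
step 12: append 15 -> window=[7, 75, 58, 15] -> max=75
Window #9 max = 75

Answer: 75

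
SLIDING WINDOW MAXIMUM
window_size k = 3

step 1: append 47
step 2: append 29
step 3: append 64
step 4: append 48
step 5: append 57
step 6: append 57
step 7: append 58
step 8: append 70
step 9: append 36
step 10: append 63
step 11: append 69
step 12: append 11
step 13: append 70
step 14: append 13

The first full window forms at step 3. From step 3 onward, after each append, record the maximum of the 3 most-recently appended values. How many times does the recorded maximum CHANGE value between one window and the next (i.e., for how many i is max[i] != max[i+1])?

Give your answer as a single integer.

Answer: 5

Derivation:
step 1: append 47 -> window=[47] (not full yet)
step 2: append 29 -> window=[47, 29] (not full yet)
step 3: append 64 -> window=[47, 29, 64] -> max=64
step 4: append 48 -> window=[29, 64, 48] -> max=64
step 5: append 57 -> window=[64, 48, 57] -> max=64
step 6: append 57 -> window=[48, 57, 57] -> max=57
step 7: append 58 -> window=[57, 57, 58] -> max=58
step 8: append 70 -> window=[57, 58, 70] -> max=70
step 9: append 36 -> window=[58, 70, 36] -> max=70
step 10: append 63 -> window=[70, 36, 63] -> max=70
step 11: append 69 -> window=[36, 63, 69] -> max=69
step 12: append 11 -> window=[63, 69, 11] -> max=69
step 13: append 70 -> window=[69, 11, 70] -> max=70
step 14: append 13 -> window=[11, 70, 13] -> max=70
Recorded maximums: 64 64 64 57 58 70 70 70 69 69 70 70
Changes between consecutive maximums: 5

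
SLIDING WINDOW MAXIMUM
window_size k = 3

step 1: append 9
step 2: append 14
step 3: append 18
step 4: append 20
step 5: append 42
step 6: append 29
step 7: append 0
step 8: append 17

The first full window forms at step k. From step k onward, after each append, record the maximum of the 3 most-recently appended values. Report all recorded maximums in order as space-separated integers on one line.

step 1: append 9 -> window=[9] (not full yet)
step 2: append 14 -> window=[9, 14] (not full yet)
step 3: append 18 -> window=[9, 14, 18] -> max=18
step 4: append 20 -> window=[14, 18, 20] -> max=20
step 5: append 42 -> window=[18, 20, 42] -> max=42
step 6: append 29 -> window=[20, 42, 29] -> max=42
step 7: append 0 -> window=[42, 29, 0] -> max=42
step 8: append 17 -> window=[29, 0, 17] -> max=29

Answer: 18 20 42 42 42 29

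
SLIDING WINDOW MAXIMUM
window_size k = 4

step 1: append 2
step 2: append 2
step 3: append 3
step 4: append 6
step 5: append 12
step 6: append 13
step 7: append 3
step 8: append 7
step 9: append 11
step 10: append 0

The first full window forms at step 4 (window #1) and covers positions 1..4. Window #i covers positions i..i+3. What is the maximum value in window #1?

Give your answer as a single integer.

Answer: 6

Derivation:
step 1: append 2 -> window=[2] (not full yet)
step 2: append 2 -> window=[2, 2] (not full yet)
step 3: append 3 -> window=[2, 2, 3] (not full yet)
step 4: append 6 -> window=[2, 2, 3, 6] -> max=6
Window #1 max = 6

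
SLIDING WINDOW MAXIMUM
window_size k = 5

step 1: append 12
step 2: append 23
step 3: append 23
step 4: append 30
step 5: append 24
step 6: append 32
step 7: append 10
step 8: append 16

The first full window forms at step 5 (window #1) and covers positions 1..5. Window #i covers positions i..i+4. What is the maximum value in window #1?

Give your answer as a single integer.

step 1: append 12 -> window=[12] (not full yet)
step 2: append 23 -> window=[12, 23] (not full yet)
step 3: append 23 -> window=[12, 23, 23] (not full yet)
step 4: append 30 -> window=[12, 23, 23, 30] (not full yet)
step 5: append 24 -> window=[12, 23, 23, 30, 24] -> max=30
Window #1 max = 30

Answer: 30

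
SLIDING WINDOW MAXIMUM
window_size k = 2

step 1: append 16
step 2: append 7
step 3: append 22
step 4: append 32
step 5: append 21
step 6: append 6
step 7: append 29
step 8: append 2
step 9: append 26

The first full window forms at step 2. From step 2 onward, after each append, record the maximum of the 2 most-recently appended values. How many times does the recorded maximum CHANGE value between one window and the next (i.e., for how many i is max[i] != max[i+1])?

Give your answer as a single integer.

Answer: 5

Derivation:
step 1: append 16 -> window=[16] (not full yet)
step 2: append 7 -> window=[16, 7] -> max=16
step 3: append 22 -> window=[7, 22] -> max=22
step 4: append 32 -> window=[22, 32] -> max=32
step 5: append 21 -> window=[32, 21] -> max=32
step 6: append 6 -> window=[21, 6] -> max=21
step 7: append 29 -> window=[6, 29] -> max=29
step 8: append 2 -> window=[29, 2] -> max=29
step 9: append 26 -> window=[2, 26] -> max=26
Recorded maximums: 16 22 32 32 21 29 29 26
Changes between consecutive maximums: 5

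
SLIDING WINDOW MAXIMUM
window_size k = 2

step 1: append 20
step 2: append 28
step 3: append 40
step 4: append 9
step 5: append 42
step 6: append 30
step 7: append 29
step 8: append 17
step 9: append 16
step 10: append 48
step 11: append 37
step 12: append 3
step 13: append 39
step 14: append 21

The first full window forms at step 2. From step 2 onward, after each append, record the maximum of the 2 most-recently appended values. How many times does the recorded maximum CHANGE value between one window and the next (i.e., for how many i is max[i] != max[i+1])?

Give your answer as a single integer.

Answer: 8

Derivation:
step 1: append 20 -> window=[20] (not full yet)
step 2: append 28 -> window=[20, 28] -> max=28
step 3: append 40 -> window=[28, 40] -> max=40
step 4: append 9 -> window=[40, 9] -> max=40
step 5: append 42 -> window=[9, 42] -> max=42
step 6: append 30 -> window=[42, 30] -> max=42
step 7: append 29 -> window=[30, 29] -> max=30
step 8: append 17 -> window=[29, 17] -> max=29
step 9: append 16 -> window=[17, 16] -> max=17
step 10: append 48 -> window=[16, 48] -> max=48
step 11: append 37 -> window=[48, 37] -> max=48
step 12: append 3 -> window=[37, 3] -> max=37
step 13: append 39 -> window=[3, 39] -> max=39
step 14: append 21 -> window=[39, 21] -> max=39
Recorded maximums: 28 40 40 42 42 30 29 17 48 48 37 39 39
Changes between consecutive maximums: 8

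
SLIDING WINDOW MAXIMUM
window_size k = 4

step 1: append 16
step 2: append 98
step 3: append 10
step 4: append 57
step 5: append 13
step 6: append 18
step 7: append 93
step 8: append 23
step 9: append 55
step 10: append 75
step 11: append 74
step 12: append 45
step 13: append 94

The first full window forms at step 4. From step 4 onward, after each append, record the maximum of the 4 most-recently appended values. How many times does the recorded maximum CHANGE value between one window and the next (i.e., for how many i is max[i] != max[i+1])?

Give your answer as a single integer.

Answer: 4

Derivation:
step 1: append 16 -> window=[16] (not full yet)
step 2: append 98 -> window=[16, 98] (not full yet)
step 3: append 10 -> window=[16, 98, 10] (not full yet)
step 4: append 57 -> window=[16, 98, 10, 57] -> max=98
step 5: append 13 -> window=[98, 10, 57, 13] -> max=98
step 6: append 18 -> window=[10, 57, 13, 18] -> max=57
step 7: append 93 -> window=[57, 13, 18, 93] -> max=93
step 8: append 23 -> window=[13, 18, 93, 23] -> max=93
step 9: append 55 -> window=[18, 93, 23, 55] -> max=93
step 10: append 75 -> window=[93, 23, 55, 75] -> max=93
step 11: append 74 -> window=[23, 55, 75, 74] -> max=75
step 12: append 45 -> window=[55, 75, 74, 45] -> max=75
step 13: append 94 -> window=[75, 74, 45, 94] -> max=94
Recorded maximums: 98 98 57 93 93 93 93 75 75 94
Changes between consecutive maximums: 4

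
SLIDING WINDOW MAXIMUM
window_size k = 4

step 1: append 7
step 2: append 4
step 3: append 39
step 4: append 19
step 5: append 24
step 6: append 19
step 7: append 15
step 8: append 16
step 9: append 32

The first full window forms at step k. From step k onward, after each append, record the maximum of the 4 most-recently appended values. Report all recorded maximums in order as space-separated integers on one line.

step 1: append 7 -> window=[7] (not full yet)
step 2: append 4 -> window=[7, 4] (not full yet)
step 3: append 39 -> window=[7, 4, 39] (not full yet)
step 4: append 19 -> window=[7, 4, 39, 19] -> max=39
step 5: append 24 -> window=[4, 39, 19, 24] -> max=39
step 6: append 19 -> window=[39, 19, 24, 19] -> max=39
step 7: append 15 -> window=[19, 24, 19, 15] -> max=24
step 8: append 16 -> window=[24, 19, 15, 16] -> max=24
step 9: append 32 -> window=[19, 15, 16, 32] -> max=32

Answer: 39 39 39 24 24 32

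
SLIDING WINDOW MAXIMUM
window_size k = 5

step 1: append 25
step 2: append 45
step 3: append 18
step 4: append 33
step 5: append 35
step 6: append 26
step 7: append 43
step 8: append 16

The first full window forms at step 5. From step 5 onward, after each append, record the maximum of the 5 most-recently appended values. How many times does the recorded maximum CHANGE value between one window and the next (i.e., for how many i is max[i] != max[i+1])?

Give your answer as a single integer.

Answer: 1

Derivation:
step 1: append 25 -> window=[25] (not full yet)
step 2: append 45 -> window=[25, 45] (not full yet)
step 3: append 18 -> window=[25, 45, 18] (not full yet)
step 4: append 33 -> window=[25, 45, 18, 33] (not full yet)
step 5: append 35 -> window=[25, 45, 18, 33, 35] -> max=45
step 6: append 26 -> window=[45, 18, 33, 35, 26] -> max=45
step 7: append 43 -> window=[18, 33, 35, 26, 43] -> max=43
step 8: append 16 -> window=[33, 35, 26, 43, 16] -> max=43
Recorded maximums: 45 45 43 43
Changes between consecutive maximums: 1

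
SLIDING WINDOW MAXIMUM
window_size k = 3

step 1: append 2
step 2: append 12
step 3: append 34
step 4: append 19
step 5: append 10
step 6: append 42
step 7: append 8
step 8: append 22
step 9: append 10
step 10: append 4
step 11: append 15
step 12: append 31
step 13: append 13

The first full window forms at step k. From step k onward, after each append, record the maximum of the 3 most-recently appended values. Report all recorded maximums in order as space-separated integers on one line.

step 1: append 2 -> window=[2] (not full yet)
step 2: append 12 -> window=[2, 12] (not full yet)
step 3: append 34 -> window=[2, 12, 34] -> max=34
step 4: append 19 -> window=[12, 34, 19] -> max=34
step 5: append 10 -> window=[34, 19, 10] -> max=34
step 6: append 42 -> window=[19, 10, 42] -> max=42
step 7: append 8 -> window=[10, 42, 8] -> max=42
step 8: append 22 -> window=[42, 8, 22] -> max=42
step 9: append 10 -> window=[8, 22, 10] -> max=22
step 10: append 4 -> window=[22, 10, 4] -> max=22
step 11: append 15 -> window=[10, 4, 15] -> max=15
step 12: append 31 -> window=[4, 15, 31] -> max=31
step 13: append 13 -> window=[15, 31, 13] -> max=31

Answer: 34 34 34 42 42 42 22 22 15 31 31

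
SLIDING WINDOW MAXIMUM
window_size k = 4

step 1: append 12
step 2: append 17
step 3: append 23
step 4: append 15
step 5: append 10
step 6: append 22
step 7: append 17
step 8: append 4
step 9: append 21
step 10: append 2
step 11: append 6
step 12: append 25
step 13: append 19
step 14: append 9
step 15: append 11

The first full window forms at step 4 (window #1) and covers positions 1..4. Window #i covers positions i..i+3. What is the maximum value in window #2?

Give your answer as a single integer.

step 1: append 12 -> window=[12] (not full yet)
step 2: append 17 -> window=[12, 17] (not full yet)
step 3: append 23 -> window=[12, 17, 23] (not full yet)
step 4: append 15 -> window=[12, 17, 23, 15] -> max=23
step 5: append 10 -> window=[17, 23, 15, 10] -> max=23
Window #2 max = 23

Answer: 23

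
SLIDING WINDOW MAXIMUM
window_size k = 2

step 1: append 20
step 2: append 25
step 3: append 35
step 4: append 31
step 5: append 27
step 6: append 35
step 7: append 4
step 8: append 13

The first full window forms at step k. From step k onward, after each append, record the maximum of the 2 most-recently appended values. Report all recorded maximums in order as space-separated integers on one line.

step 1: append 20 -> window=[20] (not full yet)
step 2: append 25 -> window=[20, 25] -> max=25
step 3: append 35 -> window=[25, 35] -> max=35
step 4: append 31 -> window=[35, 31] -> max=35
step 5: append 27 -> window=[31, 27] -> max=31
step 6: append 35 -> window=[27, 35] -> max=35
step 7: append 4 -> window=[35, 4] -> max=35
step 8: append 13 -> window=[4, 13] -> max=13

Answer: 25 35 35 31 35 35 13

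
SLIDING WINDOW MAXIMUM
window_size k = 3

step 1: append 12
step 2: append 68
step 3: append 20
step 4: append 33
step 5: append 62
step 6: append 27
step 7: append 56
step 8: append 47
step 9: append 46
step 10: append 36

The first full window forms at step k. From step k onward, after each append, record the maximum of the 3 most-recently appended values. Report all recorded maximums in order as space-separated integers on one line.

step 1: append 12 -> window=[12] (not full yet)
step 2: append 68 -> window=[12, 68] (not full yet)
step 3: append 20 -> window=[12, 68, 20] -> max=68
step 4: append 33 -> window=[68, 20, 33] -> max=68
step 5: append 62 -> window=[20, 33, 62] -> max=62
step 6: append 27 -> window=[33, 62, 27] -> max=62
step 7: append 56 -> window=[62, 27, 56] -> max=62
step 8: append 47 -> window=[27, 56, 47] -> max=56
step 9: append 46 -> window=[56, 47, 46] -> max=56
step 10: append 36 -> window=[47, 46, 36] -> max=47

Answer: 68 68 62 62 62 56 56 47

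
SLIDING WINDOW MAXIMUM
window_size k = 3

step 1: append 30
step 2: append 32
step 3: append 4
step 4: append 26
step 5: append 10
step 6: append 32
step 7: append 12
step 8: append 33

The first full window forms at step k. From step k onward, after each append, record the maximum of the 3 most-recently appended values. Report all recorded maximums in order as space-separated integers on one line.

Answer: 32 32 26 32 32 33

Derivation:
step 1: append 30 -> window=[30] (not full yet)
step 2: append 32 -> window=[30, 32] (not full yet)
step 3: append 4 -> window=[30, 32, 4] -> max=32
step 4: append 26 -> window=[32, 4, 26] -> max=32
step 5: append 10 -> window=[4, 26, 10] -> max=26
step 6: append 32 -> window=[26, 10, 32] -> max=32
step 7: append 12 -> window=[10, 32, 12] -> max=32
step 8: append 33 -> window=[32, 12, 33] -> max=33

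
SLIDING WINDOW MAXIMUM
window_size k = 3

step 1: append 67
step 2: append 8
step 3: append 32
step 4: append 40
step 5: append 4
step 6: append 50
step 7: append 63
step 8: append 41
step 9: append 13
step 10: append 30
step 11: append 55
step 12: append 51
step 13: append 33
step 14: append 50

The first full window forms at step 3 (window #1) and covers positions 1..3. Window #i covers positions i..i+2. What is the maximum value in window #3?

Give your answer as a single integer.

step 1: append 67 -> window=[67] (not full yet)
step 2: append 8 -> window=[67, 8] (not full yet)
step 3: append 32 -> window=[67, 8, 32] -> max=67
step 4: append 40 -> window=[8, 32, 40] -> max=40
step 5: append 4 -> window=[32, 40, 4] -> max=40
Window #3 max = 40

Answer: 40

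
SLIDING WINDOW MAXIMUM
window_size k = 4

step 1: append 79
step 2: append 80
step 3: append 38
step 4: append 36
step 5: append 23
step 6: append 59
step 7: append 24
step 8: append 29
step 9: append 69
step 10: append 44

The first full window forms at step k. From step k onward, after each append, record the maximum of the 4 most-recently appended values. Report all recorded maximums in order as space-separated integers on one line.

step 1: append 79 -> window=[79] (not full yet)
step 2: append 80 -> window=[79, 80] (not full yet)
step 3: append 38 -> window=[79, 80, 38] (not full yet)
step 4: append 36 -> window=[79, 80, 38, 36] -> max=80
step 5: append 23 -> window=[80, 38, 36, 23] -> max=80
step 6: append 59 -> window=[38, 36, 23, 59] -> max=59
step 7: append 24 -> window=[36, 23, 59, 24] -> max=59
step 8: append 29 -> window=[23, 59, 24, 29] -> max=59
step 9: append 69 -> window=[59, 24, 29, 69] -> max=69
step 10: append 44 -> window=[24, 29, 69, 44] -> max=69

Answer: 80 80 59 59 59 69 69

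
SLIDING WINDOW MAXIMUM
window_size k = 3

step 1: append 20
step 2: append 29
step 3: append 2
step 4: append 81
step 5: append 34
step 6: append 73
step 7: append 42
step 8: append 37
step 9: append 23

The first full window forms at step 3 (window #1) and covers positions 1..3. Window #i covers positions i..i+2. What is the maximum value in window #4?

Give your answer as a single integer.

step 1: append 20 -> window=[20] (not full yet)
step 2: append 29 -> window=[20, 29] (not full yet)
step 3: append 2 -> window=[20, 29, 2] -> max=29
step 4: append 81 -> window=[29, 2, 81] -> max=81
step 5: append 34 -> window=[2, 81, 34] -> max=81
step 6: append 73 -> window=[81, 34, 73] -> max=81
Window #4 max = 81

Answer: 81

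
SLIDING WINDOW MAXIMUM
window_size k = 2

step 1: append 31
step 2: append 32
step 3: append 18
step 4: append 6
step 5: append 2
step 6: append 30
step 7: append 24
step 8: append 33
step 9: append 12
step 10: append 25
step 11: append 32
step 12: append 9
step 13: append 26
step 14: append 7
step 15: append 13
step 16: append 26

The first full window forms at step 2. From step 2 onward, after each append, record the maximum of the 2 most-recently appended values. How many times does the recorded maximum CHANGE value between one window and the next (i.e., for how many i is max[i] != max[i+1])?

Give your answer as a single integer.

step 1: append 31 -> window=[31] (not full yet)
step 2: append 32 -> window=[31, 32] -> max=32
step 3: append 18 -> window=[32, 18] -> max=32
step 4: append 6 -> window=[18, 6] -> max=18
step 5: append 2 -> window=[6, 2] -> max=6
step 6: append 30 -> window=[2, 30] -> max=30
step 7: append 24 -> window=[30, 24] -> max=30
step 8: append 33 -> window=[24, 33] -> max=33
step 9: append 12 -> window=[33, 12] -> max=33
step 10: append 25 -> window=[12, 25] -> max=25
step 11: append 32 -> window=[25, 32] -> max=32
step 12: append 9 -> window=[32, 9] -> max=32
step 13: append 26 -> window=[9, 26] -> max=26
step 14: append 7 -> window=[26, 7] -> max=26
step 15: append 13 -> window=[7, 13] -> max=13
step 16: append 26 -> window=[13, 26] -> max=26
Recorded maximums: 32 32 18 6 30 30 33 33 25 32 32 26 26 13 26
Changes between consecutive maximums: 9

Answer: 9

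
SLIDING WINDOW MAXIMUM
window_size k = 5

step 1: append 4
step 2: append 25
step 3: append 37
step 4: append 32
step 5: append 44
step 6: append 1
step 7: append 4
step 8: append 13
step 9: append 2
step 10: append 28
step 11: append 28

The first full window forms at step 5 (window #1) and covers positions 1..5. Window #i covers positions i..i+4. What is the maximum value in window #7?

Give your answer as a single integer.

step 1: append 4 -> window=[4] (not full yet)
step 2: append 25 -> window=[4, 25] (not full yet)
step 3: append 37 -> window=[4, 25, 37] (not full yet)
step 4: append 32 -> window=[4, 25, 37, 32] (not full yet)
step 5: append 44 -> window=[4, 25, 37, 32, 44] -> max=44
step 6: append 1 -> window=[25, 37, 32, 44, 1] -> max=44
step 7: append 4 -> window=[37, 32, 44, 1, 4] -> max=44
step 8: append 13 -> window=[32, 44, 1, 4, 13] -> max=44
step 9: append 2 -> window=[44, 1, 4, 13, 2] -> max=44
step 10: append 28 -> window=[1, 4, 13, 2, 28] -> max=28
step 11: append 28 -> window=[4, 13, 2, 28, 28] -> max=28
Window #7 max = 28

Answer: 28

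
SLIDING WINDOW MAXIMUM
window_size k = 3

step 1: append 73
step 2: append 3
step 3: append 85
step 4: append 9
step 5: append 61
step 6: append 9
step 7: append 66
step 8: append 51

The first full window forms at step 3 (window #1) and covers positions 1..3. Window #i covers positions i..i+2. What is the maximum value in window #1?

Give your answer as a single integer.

Answer: 85

Derivation:
step 1: append 73 -> window=[73] (not full yet)
step 2: append 3 -> window=[73, 3] (not full yet)
step 3: append 85 -> window=[73, 3, 85] -> max=85
Window #1 max = 85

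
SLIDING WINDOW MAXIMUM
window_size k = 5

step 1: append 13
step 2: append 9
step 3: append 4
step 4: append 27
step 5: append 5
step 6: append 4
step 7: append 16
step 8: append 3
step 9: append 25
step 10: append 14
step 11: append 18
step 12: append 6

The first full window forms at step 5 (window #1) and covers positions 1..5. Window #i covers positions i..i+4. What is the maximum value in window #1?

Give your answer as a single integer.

Answer: 27

Derivation:
step 1: append 13 -> window=[13] (not full yet)
step 2: append 9 -> window=[13, 9] (not full yet)
step 3: append 4 -> window=[13, 9, 4] (not full yet)
step 4: append 27 -> window=[13, 9, 4, 27] (not full yet)
step 5: append 5 -> window=[13, 9, 4, 27, 5] -> max=27
Window #1 max = 27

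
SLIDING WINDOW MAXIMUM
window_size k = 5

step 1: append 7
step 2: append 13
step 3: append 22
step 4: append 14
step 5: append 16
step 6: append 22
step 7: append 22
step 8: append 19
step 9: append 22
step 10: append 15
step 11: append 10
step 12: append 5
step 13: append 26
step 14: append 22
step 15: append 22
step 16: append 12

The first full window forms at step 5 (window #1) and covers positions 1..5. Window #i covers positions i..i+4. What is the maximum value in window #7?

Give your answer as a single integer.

step 1: append 7 -> window=[7] (not full yet)
step 2: append 13 -> window=[7, 13] (not full yet)
step 3: append 22 -> window=[7, 13, 22] (not full yet)
step 4: append 14 -> window=[7, 13, 22, 14] (not full yet)
step 5: append 16 -> window=[7, 13, 22, 14, 16] -> max=22
step 6: append 22 -> window=[13, 22, 14, 16, 22] -> max=22
step 7: append 22 -> window=[22, 14, 16, 22, 22] -> max=22
step 8: append 19 -> window=[14, 16, 22, 22, 19] -> max=22
step 9: append 22 -> window=[16, 22, 22, 19, 22] -> max=22
step 10: append 15 -> window=[22, 22, 19, 22, 15] -> max=22
step 11: append 10 -> window=[22, 19, 22, 15, 10] -> max=22
Window #7 max = 22

Answer: 22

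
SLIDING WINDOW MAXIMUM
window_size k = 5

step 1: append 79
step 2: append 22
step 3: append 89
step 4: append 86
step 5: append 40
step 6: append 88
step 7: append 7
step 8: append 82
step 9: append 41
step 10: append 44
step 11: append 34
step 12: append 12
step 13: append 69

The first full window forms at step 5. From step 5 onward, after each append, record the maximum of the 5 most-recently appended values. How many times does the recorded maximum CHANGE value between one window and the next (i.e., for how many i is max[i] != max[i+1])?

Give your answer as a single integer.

Answer: 3

Derivation:
step 1: append 79 -> window=[79] (not full yet)
step 2: append 22 -> window=[79, 22] (not full yet)
step 3: append 89 -> window=[79, 22, 89] (not full yet)
step 4: append 86 -> window=[79, 22, 89, 86] (not full yet)
step 5: append 40 -> window=[79, 22, 89, 86, 40] -> max=89
step 6: append 88 -> window=[22, 89, 86, 40, 88] -> max=89
step 7: append 7 -> window=[89, 86, 40, 88, 7] -> max=89
step 8: append 82 -> window=[86, 40, 88, 7, 82] -> max=88
step 9: append 41 -> window=[40, 88, 7, 82, 41] -> max=88
step 10: append 44 -> window=[88, 7, 82, 41, 44] -> max=88
step 11: append 34 -> window=[7, 82, 41, 44, 34] -> max=82
step 12: append 12 -> window=[82, 41, 44, 34, 12] -> max=82
step 13: append 69 -> window=[41, 44, 34, 12, 69] -> max=69
Recorded maximums: 89 89 89 88 88 88 82 82 69
Changes between consecutive maximums: 3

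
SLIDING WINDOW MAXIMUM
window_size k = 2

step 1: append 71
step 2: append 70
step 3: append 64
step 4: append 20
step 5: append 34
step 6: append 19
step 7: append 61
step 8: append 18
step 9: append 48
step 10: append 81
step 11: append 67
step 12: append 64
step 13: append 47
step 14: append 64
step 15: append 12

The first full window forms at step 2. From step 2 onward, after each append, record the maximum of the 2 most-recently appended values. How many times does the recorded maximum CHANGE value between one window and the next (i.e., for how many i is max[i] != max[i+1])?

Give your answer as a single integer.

step 1: append 71 -> window=[71] (not full yet)
step 2: append 70 -> window=[71, 70] -> max=71
step 3: append 64 -> window=[70, 64] -> max=70
step 4: append 20 -> window=[64, 20] -> max=64
step 5: append 34 -> window=[20, 34] -> max=34
step 6: append 19 -> window=[34, 19] -> max=34
step 7: append 61 -> window=[19, 61] -> max=61
step 8: append 18 -> window=[61, 18] -> max=61
step 9: append 48 -> window=[18, 48] -> max=48
step 10: append 81 -> window=[48, 81] -> max=81
step 11: append 67 -> window=[81, 67] -> max=81
step 12: append 64 -> window=[67, 64] -> max=67
step 13: append 47 -> window=[64, 47] -> max=64
step 14: append 64 -> window=[47, 64] -> max=64
step 15: append 12 -> window=[64, 12] -> max=64
Recorded maximums: 71 70 64 34 34 61 61 48 81 81 67 64 64 64
Changes between consecutive maximums: 8

Answer: 8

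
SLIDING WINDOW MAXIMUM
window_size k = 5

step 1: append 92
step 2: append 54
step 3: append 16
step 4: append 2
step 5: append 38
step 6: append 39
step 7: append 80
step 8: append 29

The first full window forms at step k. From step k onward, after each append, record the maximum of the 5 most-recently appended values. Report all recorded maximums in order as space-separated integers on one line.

Answer: 92 54 80 80

Derivation:
step 1: append 92 -> window=[92] (not full yet)
step 2: append 54 -> window=[92, 54] (not full yet)
step 3: append 16 -> window=[92, 54, 16] (not full yet)
step 4: append 2 -> window=[92, 54, 16, 2] (not full yet)
step 5: append 38 -> window=[92, 54, 16, 2, 38] -> max=92
step 6: append 39 -> window=[54, 16, 2, 38, 39] -> max=54
step 7: append 80 -> window=[16, 2, 38, 39, 80] -> max=80
step 8: append 29 -> window=[2, 38, 39, 80, 29] -> max=80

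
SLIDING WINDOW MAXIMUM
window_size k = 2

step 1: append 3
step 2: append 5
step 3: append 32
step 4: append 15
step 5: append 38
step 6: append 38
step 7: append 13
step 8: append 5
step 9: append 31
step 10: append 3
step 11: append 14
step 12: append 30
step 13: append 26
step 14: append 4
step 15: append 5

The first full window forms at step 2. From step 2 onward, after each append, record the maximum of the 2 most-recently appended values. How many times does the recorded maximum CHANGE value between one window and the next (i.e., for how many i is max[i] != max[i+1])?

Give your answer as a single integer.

step 1: append 3 -> window=[3] (not full yet)
step 2: append 5 -> window=[3, 5] -> max=5
step 3: append 32 -> window=[5, 32] -> max=32
step 4: append 15 -> window=[32, 15] -> max=32
step 5: append 38 -> window=[15, 38] -> max=38
step 6: append 38 -> window=[38, 38] -> max=38
step 7: append 13 -> window=[38, 13] -> max=38
step 8: append 5 -> window=[13, 5] -> max=13
step 9: append 31 -> window=[5, 31] -> max=31
step 10: append 3 -> window=[31, 3] -> max=31
step 11: append 14 -> window=[3, 14] -> max=14
step 12: append 30 -> window=[14, 30] -> max=30
step 13: append 26 -> window=[30, 26] -> max=30
step 14: append 4 -> window=[26, 4] -> max=26
step 15: append 5 -> window=[4, 5] -> max=5
Recorded maximums: 5 32 32 38 38 38 13 31 31 14 30 30 26 5
Changes between consecutive maximums: 8

Answer: 8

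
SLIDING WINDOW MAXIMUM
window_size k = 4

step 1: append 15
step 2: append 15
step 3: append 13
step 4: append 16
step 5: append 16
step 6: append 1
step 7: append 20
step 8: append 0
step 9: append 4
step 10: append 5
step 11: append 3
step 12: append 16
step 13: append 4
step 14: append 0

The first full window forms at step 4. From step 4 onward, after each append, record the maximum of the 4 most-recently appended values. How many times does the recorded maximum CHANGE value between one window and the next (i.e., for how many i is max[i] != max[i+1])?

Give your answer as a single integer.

Answer: 3

Derivation:
step 1: append 15 -> window=[15] (not full yet)
step 2: append 15 -> window=[15, 15] (not full yet)
step 3: append 13 -> window=[15, 15, 13] (not full yet)
step 4: append 16 -> window=[15, 15, 13, 16] -> max=16
step 5: append 16 -> window=[15, 13, 16, 16] -> max=16
step 6: append 1 -> window=[13, 16, 16, 1] -> max=16
step 7: append 20 -> window=[16, 16, 1, 20] -> max=20
step 8: append 0 -> window=[16, 1, 20, 0] -> max=20
step 9: append 4 -> window=[1, 20, 0, 4] -> max=20
step 10: append 5 -> window=[20, 0, 4, 5] -> max=20
step 11: append 3 -> window=[0, 4, 5, 3] -> max=5
step 12: append 16 -> window=[4, 5, 3, 16] -> max=16
step 13: append 4 -> window=[5, 3, 16, 4] -> max=16
step 14: append 0 -> window=[3, 16, 4, 0] -> max=16
Recorded maximums: 16 16 16 20 20 20 20 5 16 16 16
Changes between consecutive maximums: 3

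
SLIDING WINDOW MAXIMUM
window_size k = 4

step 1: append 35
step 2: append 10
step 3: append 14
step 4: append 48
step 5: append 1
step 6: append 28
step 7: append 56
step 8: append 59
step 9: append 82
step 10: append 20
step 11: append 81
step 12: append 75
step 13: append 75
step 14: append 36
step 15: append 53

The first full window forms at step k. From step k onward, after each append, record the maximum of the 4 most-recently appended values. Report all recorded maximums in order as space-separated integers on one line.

Answer: 48 48 48 56 59 82 82 82 82 81 81 75

Derivation:
step 1: append 35 -> window=[35] (not full yet)
step 2: append 10 -> window=[35, 10] (not full yet)
step 3: append 14 -> window=[35, 10, 14] (not full yet)
step 4: append 48 -> window=[35, 10, 14, 48] -> max=48
step 5: append 1 -> window=[10, 14, 48, 1] -> max=48
step 6: append 28 -> window=[14, 48, 1, 28] -> max=48
step 7: append 56 -> window=[48, 1, 28, 56] -> max=56
step 8: append 59 -> window=[1, 28, 56, 59] -> max=59
step 9: append 82 -> window=[28, 56, 59, 82] -> max=82
step 10: append 20 -> window=[56, 59, 82, 20] -> max=82
step 11: append 81 -> window=[59, 82, 20, 81] -> max=82
step 12: append 75 -> window=[82, 20, 81, 75] -> max=82
step 13: append 75 -> window=[20, 81, 75, 75] -> max=81
step 14: append 36 -> window=[81, 75, 75, 36] -> max=81
step 15: append 53 -> window=[75, 75, 36, 53] -> max=75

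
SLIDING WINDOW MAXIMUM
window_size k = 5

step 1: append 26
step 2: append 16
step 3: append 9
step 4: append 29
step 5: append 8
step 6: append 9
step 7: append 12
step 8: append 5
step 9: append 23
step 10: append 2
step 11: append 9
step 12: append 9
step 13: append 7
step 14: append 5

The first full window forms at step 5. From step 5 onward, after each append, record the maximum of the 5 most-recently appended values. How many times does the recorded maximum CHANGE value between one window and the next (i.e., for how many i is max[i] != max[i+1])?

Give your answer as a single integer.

Answer: 2

Derivation:
step 1: append 26 -> window=[26] (not full yet)
step 2: append 16 -> window=[26, 16] (not full yet)
step 3: append 9 -> window=[26, 16, 9] (not full yet)
step 4: append 29 -> window=[26, 16, 9, 29] (not full yet)
step 5: append 8 -> window=[26, 16, 9, 29, 8] -> max=29
step 6: append 9 -> window=[16, 9, 29, 8, 9] -> max=29
step 7: append 12 -> window=[9, 29, 8, 9, 12] -> max=29
step 8: append 5 -> window=[29, 8, 9, 12, 5] -> max=29
step 9: append 23 -> window=[8, 9, 12, 5, 23] -> max=23
step 10: append 2 -> window=[9, 12, 5, 23, 2] -> max=23
step 11: append 9 -> window=[12, 5, 23, 2, 9] -> max=23
step 12: append 9 -> window=[5, 23, 2, 9, 9] -> max=23
step 13: append 7 -> window=[23, 2, 9, 9, 7] -> max=23
step 14: append 5 -> window=[2, 9, 9, 7, 5] -> max=9
Recorded maximums: 29 29 29 29 23 23 23 23 23 9
Changes between consecutive maximums: 2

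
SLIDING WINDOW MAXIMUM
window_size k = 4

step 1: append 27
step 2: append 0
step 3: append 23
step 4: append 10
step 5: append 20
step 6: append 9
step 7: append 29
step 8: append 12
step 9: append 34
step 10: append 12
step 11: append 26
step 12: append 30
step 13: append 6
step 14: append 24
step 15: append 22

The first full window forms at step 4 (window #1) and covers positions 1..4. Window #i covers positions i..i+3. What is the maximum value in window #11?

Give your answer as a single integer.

step 1: append 27 -> window=[27] (not full yet)
step 2: append 0 -> window=[27, 0] (not full yet)
step 3: append 23 -> window=[27, 0, 23] (not full yet)
step 4: append 10 -> window=[27, 0, 23, 10] -> max=27
step 5: append 20 -> window=[0, 23, 10, 20] -> max=23
step 6: append 9 -> window=[23, 10, 20, 9] -> max=23
step 7: append 29 -> window=[10, 20, 9, 29] -> max=29
step 8: append 12 -> window=[20, 9, 29, 12] -> max=29
step 9: append 34 -> window=[9, 29, 12, 34] -> max=34
step 10: append 12 -> window=[29, 12, 34, 12] -> max=34
step 11: append 26 -> window=[12, 34, 12, 26] -> max=34
step 12: append 30 -> window=[34, 12, 26, 30] -> max=34
step 13: append 6 -> window=[12, 26, 30, 6] -> max=30
step 14: append 24 -> window=[26, 30, 6, 24] -> max=30
Window #11 max = 30

Answer: 30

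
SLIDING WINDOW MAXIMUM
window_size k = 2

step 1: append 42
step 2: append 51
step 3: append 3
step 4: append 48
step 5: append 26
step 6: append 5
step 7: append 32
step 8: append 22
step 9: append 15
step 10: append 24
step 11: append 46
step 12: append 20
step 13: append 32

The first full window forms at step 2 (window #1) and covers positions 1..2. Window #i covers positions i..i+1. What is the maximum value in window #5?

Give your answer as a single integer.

step 1: append 42 -> window=[42] (not full yet)
step 2: append 51 -> window=[42, 51] -> max=51
step 3: append 3 -> window=[51, 3] -> max=51
step 4: append 48 -> window=[3, 48] -> max=48
step 5: append 26 -> window=[48, 26] -> max=48
step 6: append 5 -> window=[26, 5] -> max=26
Window #5 max = 26

Answer: 26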